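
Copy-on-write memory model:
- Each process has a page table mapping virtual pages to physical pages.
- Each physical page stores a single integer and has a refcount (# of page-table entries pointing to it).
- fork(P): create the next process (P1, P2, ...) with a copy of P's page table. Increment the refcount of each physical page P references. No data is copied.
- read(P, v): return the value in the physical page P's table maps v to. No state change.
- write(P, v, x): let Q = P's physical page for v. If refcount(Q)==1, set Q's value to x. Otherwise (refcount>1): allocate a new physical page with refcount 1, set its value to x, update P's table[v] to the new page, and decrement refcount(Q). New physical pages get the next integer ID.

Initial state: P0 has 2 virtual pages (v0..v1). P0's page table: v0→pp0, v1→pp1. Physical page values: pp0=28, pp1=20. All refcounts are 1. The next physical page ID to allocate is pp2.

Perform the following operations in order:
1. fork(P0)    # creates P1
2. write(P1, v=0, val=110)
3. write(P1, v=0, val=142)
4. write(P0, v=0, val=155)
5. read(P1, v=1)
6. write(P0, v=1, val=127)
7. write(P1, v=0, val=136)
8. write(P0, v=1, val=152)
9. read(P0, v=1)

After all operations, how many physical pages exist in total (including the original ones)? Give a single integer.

Answer: 4

Derivation:
Op 1: fork(P0) -> P1. 2 ppages; refcounts: pp0:2 pp1:2
Op 2: write(P1, v0, 110). refcount(pp0)=2>1 -> COPY to pp2. 3 ppages; refcounts: pp0:1 pp1:2 pp2:1
Op 3: write(P1, v0, 142). refcount(pp2)=1 -> write in place. 3 ppages; refcounts: pp0:1 pp1:2 pp2:1
Op 4: write(P0, v0, 155). refcount(pp0)=1 -> write in place. 3 ppages; refcounts: pp0:1 pp1:2 pp2:1
Op 5: read(P1, v1) -> 20. No state change.
Op 6: write(P0, v1, 127). refcount(pp1)=2>1 -> COPY to pp3. 4 ppages; refcounts: pp0:1 pp1:1 pp2:1 pp3:1
Op 7: write(P1, v0, 136). refcount(pp2)=1 -> write in place. 4 ppages; refcounts: pp0:1 pp1:1 pp2:1 pp3:1
Op 8: write(P0, v1, 152). refcount(pp3)=1 -> write in place. 4 ppages; refcounts: pp0:1 pp1:1 pp2:1 pp3:1
Op 9: read(P0, v1) -> 152. No state change.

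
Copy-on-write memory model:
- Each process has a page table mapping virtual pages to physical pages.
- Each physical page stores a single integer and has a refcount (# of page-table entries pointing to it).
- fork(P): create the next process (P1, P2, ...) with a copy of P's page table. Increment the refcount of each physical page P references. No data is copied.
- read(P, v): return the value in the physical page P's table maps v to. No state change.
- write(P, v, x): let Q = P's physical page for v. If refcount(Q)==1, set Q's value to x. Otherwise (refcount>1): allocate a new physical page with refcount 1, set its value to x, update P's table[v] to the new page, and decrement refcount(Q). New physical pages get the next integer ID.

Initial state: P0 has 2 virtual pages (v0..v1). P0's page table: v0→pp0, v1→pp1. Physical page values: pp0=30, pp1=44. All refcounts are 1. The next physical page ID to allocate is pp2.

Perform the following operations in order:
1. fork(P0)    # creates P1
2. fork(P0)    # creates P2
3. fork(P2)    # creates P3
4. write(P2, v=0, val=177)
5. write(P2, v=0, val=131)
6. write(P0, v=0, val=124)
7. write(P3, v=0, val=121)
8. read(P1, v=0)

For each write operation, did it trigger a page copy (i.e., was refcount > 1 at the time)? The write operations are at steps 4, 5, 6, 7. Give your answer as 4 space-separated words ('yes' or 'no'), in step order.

Op 1: fork(P0) -> P1. 2 ppages; refcounts: pp0:2 pp1:2
Op 2: fork(P0) -> P2. 2 ppages; refcounts: pp0:3 pp1:3
Op 3: fork(P2) -> P3. 2 ppages; refcounts: pp0:4 pp1:4
Op 4: write(P2, v0, 177). refcount(pp0)=4>1 -> COPY to pp2. 3 ppages; refcounts: pp0:3 pp1:4 pp2:1
Op 5: write(P2, v0, 131). refcount(pp2)=1 -> write in place. 3 ppages; refcounts: pp0:3 pp1:4 pp2:1
Op 6: write(P0, v0, 124). refcount(pp0)=3>1 -> COPY to pp3. 4 ppages; refcounts: pp0:2 pp1:4 pp2:1 pp3:1
Op 7: write(P3, v0, 121). refcount(pp0)=2>1 -> COPY to pp4. 5 ppages; refcounts: pp0:1 pp1:4 pp2:1 pp3:1 pp4:1
Op 8: read(P1, v0) -> 30. No state change.

yes no yes yes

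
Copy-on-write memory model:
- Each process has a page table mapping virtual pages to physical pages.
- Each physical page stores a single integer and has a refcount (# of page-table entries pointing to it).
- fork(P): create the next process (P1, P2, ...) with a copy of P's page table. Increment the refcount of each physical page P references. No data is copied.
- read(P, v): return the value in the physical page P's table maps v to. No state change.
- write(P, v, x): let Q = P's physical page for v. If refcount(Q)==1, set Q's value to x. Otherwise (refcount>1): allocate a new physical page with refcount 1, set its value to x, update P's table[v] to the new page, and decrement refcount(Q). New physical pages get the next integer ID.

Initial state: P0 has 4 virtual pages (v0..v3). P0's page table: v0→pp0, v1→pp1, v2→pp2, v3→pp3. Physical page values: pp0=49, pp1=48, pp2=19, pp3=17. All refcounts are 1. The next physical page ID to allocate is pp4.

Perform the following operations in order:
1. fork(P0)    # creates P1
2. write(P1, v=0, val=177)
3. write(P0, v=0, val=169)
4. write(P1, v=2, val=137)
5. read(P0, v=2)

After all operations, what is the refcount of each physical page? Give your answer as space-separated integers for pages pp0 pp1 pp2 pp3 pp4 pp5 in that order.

Answer: 1 2 1 2 1 1

Derivation:
Op 1: fork(P0) -> P1. 4 ppages; refcounts: pp0:2 pp1:2 pp2:2 pp3:2
Op 2: write(P1, v0, 177). refcount(pp0)=2>1 -> COPY to pp4. 5 ppages; refcounts: pp0:1 pp1:2 pp2:2 pp3:2 pp4:1
Op 3: write(P0, v0, 169). refcount(pp0)=1 -> write in place. 5 ppages; refcounts: pp0:1 pp1:2 pp2:2 pp3:2 pp4:1
Op 4: write(P1, v2, 137). refcount(pp2)=2>1 -> COPY to pp5. 6 ppages; refcounts: pp0:1 pp1:2 pp2:1 pp3:2 pp4:1 pp5:1
Op 5: read(P0, v2) -> 19. No state change.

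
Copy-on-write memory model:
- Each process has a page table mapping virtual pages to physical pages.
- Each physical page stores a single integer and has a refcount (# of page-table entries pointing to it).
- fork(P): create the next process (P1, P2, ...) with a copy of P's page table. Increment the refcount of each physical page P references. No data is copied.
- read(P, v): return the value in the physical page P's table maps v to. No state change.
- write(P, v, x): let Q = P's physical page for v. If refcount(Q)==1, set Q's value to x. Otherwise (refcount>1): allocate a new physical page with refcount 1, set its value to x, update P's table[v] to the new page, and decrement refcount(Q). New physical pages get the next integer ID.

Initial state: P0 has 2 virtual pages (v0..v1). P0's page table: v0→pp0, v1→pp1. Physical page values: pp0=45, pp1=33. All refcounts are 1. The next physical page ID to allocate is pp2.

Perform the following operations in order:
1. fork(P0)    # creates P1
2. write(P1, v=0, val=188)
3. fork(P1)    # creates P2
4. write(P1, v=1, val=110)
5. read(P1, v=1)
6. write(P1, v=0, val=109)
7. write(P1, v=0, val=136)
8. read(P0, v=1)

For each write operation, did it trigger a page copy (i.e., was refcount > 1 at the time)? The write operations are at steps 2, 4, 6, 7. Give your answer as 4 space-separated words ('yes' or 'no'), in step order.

Op 1: fork(P0) -> P1. 2 ppages; refcounts: pp0:2 pp1:2
Op 2: write(P1, v0, 188). refcount(pp0)=2>1 -> COPY to pp2. 3 ppages; refcounts: pp0:1 pp1:2 pp2:1
Op 3: fork(P1) -> P2. 3 ppages; refcounts: pp0:1 pp1:3 pp2:2
Op 4: write(P1, v1, 110). refcount(pp1)=3>1 -> COPY to pp3. 4 ppages; refcounts: pp0:1 pp1:2 pp2:2 pp3:1
Op 5: read(P1, v1) -> 110. No state change.
Op 6: write(P1, v0, 109). refcount(pp2)=2>1 -> COPY to pp4. 5 ppages; refcounts: pp0:1 pp1:2 pp2:1 pp3:1 pp4:1
Op 7: write(P1, v0, 136). refcount(pp4)=1 -> write in place. 5 ppages; refcounts: pp0:1 pp1:2 pp2:1 pp3:1 pp4:1
Op 8: read(P0, v1) -> 33. No state change.

yes yes yes no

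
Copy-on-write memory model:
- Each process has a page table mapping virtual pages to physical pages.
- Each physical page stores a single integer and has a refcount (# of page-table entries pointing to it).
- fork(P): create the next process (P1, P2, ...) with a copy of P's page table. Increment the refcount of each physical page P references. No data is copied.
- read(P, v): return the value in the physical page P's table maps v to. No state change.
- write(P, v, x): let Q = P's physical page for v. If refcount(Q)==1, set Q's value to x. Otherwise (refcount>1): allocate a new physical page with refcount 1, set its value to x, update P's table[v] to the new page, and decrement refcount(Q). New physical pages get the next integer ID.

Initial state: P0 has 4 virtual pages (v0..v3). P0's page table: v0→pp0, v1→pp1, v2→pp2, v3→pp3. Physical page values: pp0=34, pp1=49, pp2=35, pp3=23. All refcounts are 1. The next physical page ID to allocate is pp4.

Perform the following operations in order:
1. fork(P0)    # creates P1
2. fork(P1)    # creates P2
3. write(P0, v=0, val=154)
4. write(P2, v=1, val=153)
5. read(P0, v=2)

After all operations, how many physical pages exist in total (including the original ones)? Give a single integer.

Answer: 6

Derivation:
Op 1: fork(P0) -> P1. 4 ppages; refcounts: pp0:2 pp1:2 pp2:2 pp3:2
Op 2: fork(P1) -> P2. 4 ppages; refcounts: pp0:3 pp1:3 pp2:3 pp3:3
Op 3: write(P0, v0, 154). refcount(pp0)=3>1 -> COPY to pp4. 5 ppages; refcounts: pp0:2 pp1:3 pp2:3 pp3:3 pp4:1
Op 4: write(P2, v1, 153). refcount(pp1)=3>1 -> COPY to pp5. 6 ppages; refcounts: pp0:2 pp1:2 pp2:3 pp3:3 pp4:1 pp5:1
Op 5: read(P0, v2) -> 35. No state change.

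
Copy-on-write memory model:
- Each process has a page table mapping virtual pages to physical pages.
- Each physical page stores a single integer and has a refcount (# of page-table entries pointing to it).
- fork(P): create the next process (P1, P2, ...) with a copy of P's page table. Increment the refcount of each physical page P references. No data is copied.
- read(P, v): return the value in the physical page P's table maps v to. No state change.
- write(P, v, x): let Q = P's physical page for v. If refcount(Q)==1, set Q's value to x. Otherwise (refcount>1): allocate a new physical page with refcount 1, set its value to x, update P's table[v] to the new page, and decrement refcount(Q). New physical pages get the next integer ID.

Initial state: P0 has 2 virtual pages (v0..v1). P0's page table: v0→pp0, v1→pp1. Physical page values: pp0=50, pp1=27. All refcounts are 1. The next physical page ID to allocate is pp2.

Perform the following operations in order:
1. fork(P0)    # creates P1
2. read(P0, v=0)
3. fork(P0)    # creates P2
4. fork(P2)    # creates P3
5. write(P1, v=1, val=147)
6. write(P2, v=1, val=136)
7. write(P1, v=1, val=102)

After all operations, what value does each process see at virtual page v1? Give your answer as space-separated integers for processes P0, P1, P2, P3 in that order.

Answer: 27 102 136 27

Derivation:
Op 1: fork(P0) -> P1. 2 ppages; refcounts: pp0:2 pp1:2
Op 2: read(P0, v0) -> 50. No state change.
Op 3: fork(P0) -> P2. 2 ppages; refcounts: pp0:3 pp1:3
Op 4: fork(P2) -> P3. 2 ppages; refcounts: pp0:4 pp1:4
Op 5: write(P1, v1, 147). refcount(pp1)=4>1 -> COPY to pp2. 3 ppages; refcounts: pp0:4 pp1:3 pp2:1
Op 6: write(P2, v1, 136). refcount(pp1)=3>1 -> COPY to pp3. 4 ppages; refcounts: pp0:4 pp1:2 pp2:1 pp3:1
Op 7: write(P1, v1, 102). refcount(pp2)=1 -> write in place. 4 ppages; refcounts: pp0:4 pp1:2 pp2:1 pp3:1
P0: v1 -> pp1 = 27
P1: v1 -> pp2 = 102
P2: v1 -> pp3 = 136
P3: v1 -> pp1 = 27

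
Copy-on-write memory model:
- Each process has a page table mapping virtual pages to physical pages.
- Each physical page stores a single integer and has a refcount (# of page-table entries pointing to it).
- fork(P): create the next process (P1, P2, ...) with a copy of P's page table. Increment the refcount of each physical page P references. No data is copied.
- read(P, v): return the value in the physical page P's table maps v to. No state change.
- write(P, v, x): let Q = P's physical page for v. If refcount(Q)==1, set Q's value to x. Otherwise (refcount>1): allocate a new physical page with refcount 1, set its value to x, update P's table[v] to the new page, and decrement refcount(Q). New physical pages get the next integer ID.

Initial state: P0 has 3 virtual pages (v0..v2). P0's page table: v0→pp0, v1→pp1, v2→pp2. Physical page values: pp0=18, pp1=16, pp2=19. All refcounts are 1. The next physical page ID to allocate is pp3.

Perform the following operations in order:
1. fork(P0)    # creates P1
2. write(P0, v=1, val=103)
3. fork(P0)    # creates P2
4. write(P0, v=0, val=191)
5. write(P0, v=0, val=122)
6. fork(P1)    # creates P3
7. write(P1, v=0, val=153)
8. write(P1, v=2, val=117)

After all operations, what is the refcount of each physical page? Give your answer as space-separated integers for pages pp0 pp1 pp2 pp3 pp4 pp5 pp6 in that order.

Answer: 2 2 3 2 1 1 1

Derivation:
Op 1: fork(P0) -> P1. 3 ppages; refcounts: pp0:2 pp1:2 pp2:2
Op 2: write(P0, v1, 103). refcount(pp1)=2>1 -> COPY to pp3. 4 ppages; refcounts: pp0:2 pp1:1 pp2:2 pp3:1
Op 3: fork(P0) -> P2. 4 ppages; refcounts: pp0:3 pp1:1 pp2:3 pp3:2
Op 4: write(P0, v0, 191). refcount(pp0)=3>1 -> COPY to pp4. 5 ppages; refcounts: pp0:2 pp1:1 pp2:3 pp3:2 pp4:1
Op 5: write(P0, v0, 122). refcount(pp4)=1 -> write in place. 5 ppages; refcounts: pp0:2 pp1:1 pp2:3 pp3:2 pp4:1
Op 6: fork(P1) -> P3. 5 ppages; refcounts: pp0:3 pp1:2 pp2:4 pp3:2 pp4:1
Op 7: write(P1, v0, 153). refcount(pp0)=3>1 -> COPY to pp5. 6 ppages; refcounts: pp0:2 pp1:2 pp2:4 pp3:2 pp4:1 pp5:1
Op 8: write(P1, v2, 117). refcount(pp2)=4>1 -> COPY to pp6. 7 ppages; refcounts: pp0:2 pp1:2 pp2:3 pp3:2 pp4:1 pp5:1 pp6:1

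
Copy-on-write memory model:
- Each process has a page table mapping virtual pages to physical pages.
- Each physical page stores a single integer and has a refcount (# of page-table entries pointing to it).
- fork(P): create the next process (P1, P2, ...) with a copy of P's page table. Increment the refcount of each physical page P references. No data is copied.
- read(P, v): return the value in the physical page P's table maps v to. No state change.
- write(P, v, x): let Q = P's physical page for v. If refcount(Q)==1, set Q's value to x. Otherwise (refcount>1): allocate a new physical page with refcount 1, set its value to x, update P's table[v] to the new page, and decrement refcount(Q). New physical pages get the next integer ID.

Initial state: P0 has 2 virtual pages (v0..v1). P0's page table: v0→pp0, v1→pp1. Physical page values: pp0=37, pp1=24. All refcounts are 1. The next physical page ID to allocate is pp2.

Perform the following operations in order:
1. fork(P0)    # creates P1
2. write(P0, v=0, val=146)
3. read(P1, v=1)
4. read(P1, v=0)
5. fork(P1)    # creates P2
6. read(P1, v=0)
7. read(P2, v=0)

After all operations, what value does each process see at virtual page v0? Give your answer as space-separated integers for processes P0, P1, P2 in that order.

Op 1: fork(P0) -> P1. 2 ppages; refcounts: pp0:2 pp1:2
Op 2: write(P0, v0, 146). refcount(pp0)=2>1 -> COPY to pp2. 3 ppages; refcounts: pp0:1 pp1:2 pp2:1
Op 3: read(P1, v1) -> 24. No state change.
Op 4: read(P1, v0) -> 37. No state change.
Op 5: fork(P1) -> P2. 3 ppages; refcounts: pp0:2 pp1:3 pp2:1
Op 6: read(P1, v0) -> 37. No state change.
Op 7: read(P2, v0) -> 37. No state change.
P0: v0 -> pp2 = 146
P1: v0 -> pp0 = 37
P2: v0 -> pp0 = 37

Answer: 146 37 37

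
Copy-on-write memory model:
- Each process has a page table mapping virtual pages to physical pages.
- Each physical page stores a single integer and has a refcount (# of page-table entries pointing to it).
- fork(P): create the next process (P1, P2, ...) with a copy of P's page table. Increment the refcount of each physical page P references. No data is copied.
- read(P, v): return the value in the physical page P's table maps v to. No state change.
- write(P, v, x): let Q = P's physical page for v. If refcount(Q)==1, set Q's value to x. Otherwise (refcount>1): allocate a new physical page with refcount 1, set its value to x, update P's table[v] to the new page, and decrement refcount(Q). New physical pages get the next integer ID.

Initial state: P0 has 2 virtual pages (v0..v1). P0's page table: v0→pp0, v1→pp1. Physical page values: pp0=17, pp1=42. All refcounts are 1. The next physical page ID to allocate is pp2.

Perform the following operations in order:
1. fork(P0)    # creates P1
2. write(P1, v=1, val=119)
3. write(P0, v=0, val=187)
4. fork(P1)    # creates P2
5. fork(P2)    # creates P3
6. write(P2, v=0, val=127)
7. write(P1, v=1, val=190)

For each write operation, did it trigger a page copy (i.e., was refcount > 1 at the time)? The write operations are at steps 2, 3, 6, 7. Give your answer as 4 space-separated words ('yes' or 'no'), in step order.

Op 1: fork(P0) -> P1. 2 ppages; refcounts: pp0:2 pp1:2
Op 2: write(P1, v1, 119). refcount(pp1)=2>1 -> COPY to pp2. 3 ppages; refcounts: pp0:2 pp1:1 pp2:1
Op 3: write(P0, v0, 187). refcount(pp0)=2>1 -> COPY to pp3. 4 ppages; refcounts: pp0:1 pp1:1 pp2:1 pp3:1
Op 4: fork(P1) -> P2. 4 ppages; refcounts: pp0:2 pp1:1 pp2:2 pp3:1
Op 5: fork(P2) -> P3. 4 ppages; refcounts: pp0:3 pp1:1 pp2:3 pp3:1
Op 6: write(P2, v0, 127). refcount(pp0)=3>1 -> COPY to pp4. 5 ppages; refcounts: pp0:2 pp1:1 pp2:3 pp3:1 pp4:1
Op 7: write(P1, v1, 190). refcount(pp2)=3>1 -> COPY to pp5. 6 ppages; refcounts: pp0:2 pp1:1 pp2:2 pp3:1 pp4:1 pp5:1

yes yes yes yes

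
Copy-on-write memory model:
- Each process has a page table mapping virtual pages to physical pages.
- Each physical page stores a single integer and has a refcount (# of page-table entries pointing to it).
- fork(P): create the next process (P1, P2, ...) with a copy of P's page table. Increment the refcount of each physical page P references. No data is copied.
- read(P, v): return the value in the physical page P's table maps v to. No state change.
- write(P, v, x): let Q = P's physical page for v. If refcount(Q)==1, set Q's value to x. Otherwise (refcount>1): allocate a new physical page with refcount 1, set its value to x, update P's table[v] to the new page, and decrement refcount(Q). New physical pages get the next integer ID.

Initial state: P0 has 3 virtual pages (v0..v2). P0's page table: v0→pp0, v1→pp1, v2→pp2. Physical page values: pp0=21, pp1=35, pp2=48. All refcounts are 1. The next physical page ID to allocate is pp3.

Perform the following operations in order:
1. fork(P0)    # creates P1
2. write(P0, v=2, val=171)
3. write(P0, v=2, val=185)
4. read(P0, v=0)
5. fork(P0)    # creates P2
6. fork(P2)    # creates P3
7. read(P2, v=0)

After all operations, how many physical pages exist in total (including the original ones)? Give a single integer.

Answer: 4

Derivation:
Op 1: fork(P0) -> P1. 3 ppages; refcounts: pp0:2 pp1:2 pp2:2
Op 2: write(P0, v2, 171). refcount(pp2)=2>1 -> COPY to pp3. 4 ppages; refcounts: pp0:2 pp1:2 pp2:1 pp3:1
Op 3: write(P0, v2, 185). refcount(pp3)=1 -> write in place. 4 ppages; refcounts: pp0:2 pp1:2 pp2:1 pp3:1
Op 4: read(P0, v0) -> 21. No state change.
Op 5: fork(P0) -> P2. 4 ppages; refcounts: pp0:3 pp1:3 pp2:1 pp3:2
Op 6: fork(P2) -> P3. 4 ppages; refcounts: pp0:4 pp1:4 pp2:1 pp3:3
Op 7: read(P2, v0) -> 21. No state change.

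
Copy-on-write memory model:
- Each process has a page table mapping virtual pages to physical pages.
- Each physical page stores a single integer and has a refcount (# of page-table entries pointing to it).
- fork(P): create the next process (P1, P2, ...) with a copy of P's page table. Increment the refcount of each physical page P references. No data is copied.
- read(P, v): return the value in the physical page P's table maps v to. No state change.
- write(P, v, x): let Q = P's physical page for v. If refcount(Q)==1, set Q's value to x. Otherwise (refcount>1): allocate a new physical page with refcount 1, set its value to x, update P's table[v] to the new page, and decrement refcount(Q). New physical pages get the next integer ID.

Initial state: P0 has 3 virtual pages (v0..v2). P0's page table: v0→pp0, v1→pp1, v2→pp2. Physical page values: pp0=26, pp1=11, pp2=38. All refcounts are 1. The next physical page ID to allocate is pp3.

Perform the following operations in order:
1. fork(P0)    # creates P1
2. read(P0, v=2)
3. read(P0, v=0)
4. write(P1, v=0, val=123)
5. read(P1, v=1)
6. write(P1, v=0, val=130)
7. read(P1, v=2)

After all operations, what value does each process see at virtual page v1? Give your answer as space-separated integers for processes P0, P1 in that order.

Op 1: fork(P0) -> P1. 3 ppages; refcounts: pp0:2 pp1:2 pp2:2
Op 2: read(P0, v2) -> 38. No state change.
Op 3: read(P0, v0) -> 26. No state change.
Op 4: write(P1, v0, 123). refcount(pp0)=2>1 -> COPY to pp3. 4 ppages; refcounts: pp0:1 pp1:2 pp2:2 pp3:1
Op 5: read(P1, v1) -> 11. No state change.
Op 6: write(P1, v0, 130). refcount(pp3)=1 -> write in place. 4 ppages; refcounts: pp0:1 pp1:2 pp2:2 pp3:1
Op 7: read(P1, v2) -> 38. No state change.
P0: v1 -> pp1 = 11
P1: v1 -> pp1 = 11

Answer: 11 11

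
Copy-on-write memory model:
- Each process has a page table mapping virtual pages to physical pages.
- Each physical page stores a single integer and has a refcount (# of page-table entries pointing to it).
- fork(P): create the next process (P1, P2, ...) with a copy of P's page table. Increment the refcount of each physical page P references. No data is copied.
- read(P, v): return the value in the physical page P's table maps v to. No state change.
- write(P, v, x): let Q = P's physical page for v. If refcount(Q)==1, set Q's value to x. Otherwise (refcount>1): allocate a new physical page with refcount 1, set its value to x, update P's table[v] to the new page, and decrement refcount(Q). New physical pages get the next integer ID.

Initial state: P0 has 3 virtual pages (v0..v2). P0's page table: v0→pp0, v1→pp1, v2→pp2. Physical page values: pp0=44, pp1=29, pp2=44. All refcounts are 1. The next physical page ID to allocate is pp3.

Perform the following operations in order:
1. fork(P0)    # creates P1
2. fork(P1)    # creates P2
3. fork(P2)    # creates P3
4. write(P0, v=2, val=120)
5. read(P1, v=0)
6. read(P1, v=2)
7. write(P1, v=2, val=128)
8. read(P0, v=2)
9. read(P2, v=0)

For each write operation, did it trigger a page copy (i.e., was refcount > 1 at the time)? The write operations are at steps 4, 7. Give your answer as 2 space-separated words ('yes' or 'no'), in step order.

Op 1: fork(P0) -> P1. 3 ppages; refcounts: pp0:2 pp1:2 pp2:2
Op 2: fork(P1) -> P2. 3 ppages; refcounts: pp0:3 pp1:3 pp2:3
Op 3: fork(P2) -> P3. 3 ppages; refcounts: pp0:4 pp1:4 pp2:4
Op 4: write(P0, v2, 120). refcount(pp2)=4>1 -> COPY to pp3. 4 ppages; refcounts: pp0:4 pp1:4 pp2:3 pp3:1
Op 5: read(P1, v0) -> 44. No state change.
Op 6: read(P1, v2) -> 44. No state change.
Op 7: write(P1, v2, 128). refcount(pp2)=3>1 -> COPY to pp4. 5 ppages; refcounts: pp0:4 pp1:4 pp2:2 pp3:1 pp4:1
Op 8: read(P0, v2) -> 120. No state change.
Op 9: read(P2, v0) -> 44. No state change.

yes yes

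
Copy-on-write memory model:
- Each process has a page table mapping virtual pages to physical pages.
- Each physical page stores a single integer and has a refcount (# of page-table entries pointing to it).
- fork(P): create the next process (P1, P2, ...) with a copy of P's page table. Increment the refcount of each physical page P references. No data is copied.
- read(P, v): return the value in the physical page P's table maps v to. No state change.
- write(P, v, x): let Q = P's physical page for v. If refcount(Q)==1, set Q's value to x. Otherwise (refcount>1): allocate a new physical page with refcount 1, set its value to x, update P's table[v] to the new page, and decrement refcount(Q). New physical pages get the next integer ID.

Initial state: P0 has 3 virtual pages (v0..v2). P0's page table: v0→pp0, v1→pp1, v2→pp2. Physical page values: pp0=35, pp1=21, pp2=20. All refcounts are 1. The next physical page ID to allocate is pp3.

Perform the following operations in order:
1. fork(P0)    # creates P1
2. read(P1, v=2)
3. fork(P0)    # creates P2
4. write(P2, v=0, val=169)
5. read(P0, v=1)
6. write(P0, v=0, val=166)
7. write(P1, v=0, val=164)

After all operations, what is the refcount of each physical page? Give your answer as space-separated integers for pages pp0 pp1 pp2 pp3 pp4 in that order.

Op 1: fork(P0) -> P1. 3 ppages; refcounts: pp0:2 pp1:2 pp2:2
Op 2: read(P1, v2) -> 20. No state change.
Op 3: fork(P0) -> P2. 3 ppages; refcounts: pp0:3 pp1:3 pp2:3
Op 4: write(P2, v0, 169). refcount(pp0)=3>1 -> COPY to pp3. 4 ppages; refcounts: pp0:2 pp1:3 pp2:3 pp3:1
Op 5: read(P0, v1) -> 21. No state change.
Op 6: write(P0, v0, 166). refcount(pp0)=2>1 -> COPY to pp4. 5 ppages; refcounts: pp0:1 pp1:3 pp2:3 pp3:1 pp4:1
Op 7: write(P1, v0, 164). refcount(pp0)=1 -> write in place. 5 ppages; refcounts: pp0:1 pp1:3 pp2:3 pp3:1 pp4:1

Answer: 1 3 3 1 1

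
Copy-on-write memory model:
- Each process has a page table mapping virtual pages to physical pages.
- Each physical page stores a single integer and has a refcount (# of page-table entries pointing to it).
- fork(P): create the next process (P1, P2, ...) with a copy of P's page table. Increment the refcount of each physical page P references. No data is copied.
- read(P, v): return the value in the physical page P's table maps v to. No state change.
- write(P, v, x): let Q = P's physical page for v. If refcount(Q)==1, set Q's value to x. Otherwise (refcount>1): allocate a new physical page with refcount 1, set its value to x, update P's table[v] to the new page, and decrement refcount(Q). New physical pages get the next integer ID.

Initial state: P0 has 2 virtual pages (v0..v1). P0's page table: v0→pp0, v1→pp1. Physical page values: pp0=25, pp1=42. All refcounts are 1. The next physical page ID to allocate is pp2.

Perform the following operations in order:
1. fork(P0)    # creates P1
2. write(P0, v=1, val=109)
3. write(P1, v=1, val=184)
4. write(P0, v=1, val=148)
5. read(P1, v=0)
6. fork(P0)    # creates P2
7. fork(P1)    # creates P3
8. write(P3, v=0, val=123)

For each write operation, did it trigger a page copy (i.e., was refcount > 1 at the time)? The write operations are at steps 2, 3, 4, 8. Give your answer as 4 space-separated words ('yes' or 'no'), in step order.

Op 1: fork(P0) -> P1. 2 ppages; refcounts: pp0:2 pp1:2
Op 2: write(P0, v1, 109). refcount(pp1)=2>1 -> COPY to pp2. 3 ppages; refcounts: pp0:2 pp1:1 pp2:1
Op 3: write(P1, v1, 184). refcount(pp1)=1 -> write in place. 3 ppages; refcounts: pp0:2 pp1:1 pp2:1
Op 4: write(P0, v1, 148). refcount(pp2)=1 -> write in place. 3 ppages; refcounts: pp0:2 pp1:1 pp2:1
Op 5: read(P1, v0) -> 25. No state change.
Op 6: fork(P0) -> P2. 3 ppages; refcounts: pp0:3 pp1:1 pp2:2
Op 7: fork(P1) -> P3. 3 ppages; refcounts: pp0:4 pp1:2 pp2:2
Op 8: write(P3, v0, 123). refcount(pp0)=4>1 -> COPY to pp3. 4 ppages; refcounts: pp0:3 pp1:2 pp2:2 pp3:1

yes no no yes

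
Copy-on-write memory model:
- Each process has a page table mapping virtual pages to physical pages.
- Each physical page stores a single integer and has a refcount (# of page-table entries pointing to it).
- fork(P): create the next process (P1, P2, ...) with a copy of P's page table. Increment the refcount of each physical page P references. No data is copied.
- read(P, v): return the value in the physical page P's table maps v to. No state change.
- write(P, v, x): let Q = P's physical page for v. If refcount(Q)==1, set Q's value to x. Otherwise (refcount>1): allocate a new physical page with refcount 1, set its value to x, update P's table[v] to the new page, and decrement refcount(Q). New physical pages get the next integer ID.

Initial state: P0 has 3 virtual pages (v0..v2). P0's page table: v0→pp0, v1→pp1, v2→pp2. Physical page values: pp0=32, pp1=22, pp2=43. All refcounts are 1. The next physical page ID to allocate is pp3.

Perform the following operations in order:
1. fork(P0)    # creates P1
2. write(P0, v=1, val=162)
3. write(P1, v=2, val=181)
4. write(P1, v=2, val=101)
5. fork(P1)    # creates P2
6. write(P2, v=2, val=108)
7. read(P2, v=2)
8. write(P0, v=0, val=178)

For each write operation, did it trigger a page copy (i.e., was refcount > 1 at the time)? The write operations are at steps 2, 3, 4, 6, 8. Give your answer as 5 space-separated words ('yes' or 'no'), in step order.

Op 1: fork(P0) -> P1. 3 ppages; refcounts: pp0:2 pp1:2 pp2:2
Op 2: write(P0, v1, 162). refcount(pp1)=2>1 -> COPY to pp3. 4 ppages; refcounts: pp0:2 pp1:1 pp2:2 pp3:1
Op 3: write(P1, v2, 181). refcount(pp2)=2>1 -> COPY to pp4. 5 ppages; refcounts: pp0:2 pp1:1 pp2:1 pp3:1 pp4:1
Op 4: write(P1, v2, 101). refcount(pp4)=1 -> write in place. 5 ppages; refcounts: pp0:2 pp1:1 pp2:1 pp3:1 pp4:1
Op 5: fork(P1) -> P2. 5 ppages; refcounts: pp0:3 pp1:2 pp2:1 pp3:1 pp4:2
Op 6: write(P2, v2, 108). refcount(pp4)=2>1 -> COPY to pp5. 6 ppages; refcounts: pp0:3 pp1:2 pp2:1 pp3:1 pp4:1 pp5:1
Op 7: read(P2, v2) -> 108. No state change.
Op 8: write(P0, v0, 178). refcount(pp0)=3>1 -> COPY to pp6. 7 ppages; refcounts: pp0:2 pp1:2 pp2:1 pp3:1 pp4:1 pp5:1 pp6:1

yes yes no yes yes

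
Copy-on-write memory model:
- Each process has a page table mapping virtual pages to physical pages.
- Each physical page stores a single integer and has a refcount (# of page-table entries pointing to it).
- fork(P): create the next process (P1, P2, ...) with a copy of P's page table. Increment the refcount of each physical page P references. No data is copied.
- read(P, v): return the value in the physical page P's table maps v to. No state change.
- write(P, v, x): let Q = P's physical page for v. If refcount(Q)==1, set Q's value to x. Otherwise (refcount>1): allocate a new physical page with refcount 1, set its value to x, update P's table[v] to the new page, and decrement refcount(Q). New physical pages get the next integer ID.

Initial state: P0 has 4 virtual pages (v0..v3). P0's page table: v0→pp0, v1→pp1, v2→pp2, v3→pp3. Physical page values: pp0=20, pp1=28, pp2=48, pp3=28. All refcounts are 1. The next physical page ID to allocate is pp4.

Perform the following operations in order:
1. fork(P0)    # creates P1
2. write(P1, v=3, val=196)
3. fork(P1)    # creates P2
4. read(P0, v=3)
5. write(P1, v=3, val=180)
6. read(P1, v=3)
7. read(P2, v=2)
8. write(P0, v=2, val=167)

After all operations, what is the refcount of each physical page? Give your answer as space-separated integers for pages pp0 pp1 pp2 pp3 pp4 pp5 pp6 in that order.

Op 1: fork(P0) -> P1. 4 ppages; refcounts: pp0:2 pp1:2 pp2:2 pp3:2
Op 2: write(P1, v3, 196). refcount(pp3)=2>1 -> COPY to pp4. 5 ppages; refcounts: pp0:2 pp1:2 pp2:2 pp3:1 pp4:1
Op 3: fork(P1) -> P2. 5 ppages; refcounts: pp0:3 pp1:3 pp2:3 pp3:1 pp4:2
Op 4: read(P0, v3) -> 28. No state change.
Op 5: write(P1, v3, 180). refcount(pp4)=2>1 -> COPY to pp5. 6 ppages; refcounts: pp0:3 pp1:3 pp2:3 pp3:1 pp4:1 pp5:1
Op 6: read(P1, v3) -> 180. No state change.
Op 7: read(P2, v2) -> 48. No state change.
Op 8: write(P0, v2, 167). refcount(pp2)=3>1 -> COPY to pp6. 7 ppages; refcounts: pp0:3 pp1:3 pp2:2 pp3:1 pp4:1 pp5:1 pp6:1

Answer: 3 3 2 1 1 1 1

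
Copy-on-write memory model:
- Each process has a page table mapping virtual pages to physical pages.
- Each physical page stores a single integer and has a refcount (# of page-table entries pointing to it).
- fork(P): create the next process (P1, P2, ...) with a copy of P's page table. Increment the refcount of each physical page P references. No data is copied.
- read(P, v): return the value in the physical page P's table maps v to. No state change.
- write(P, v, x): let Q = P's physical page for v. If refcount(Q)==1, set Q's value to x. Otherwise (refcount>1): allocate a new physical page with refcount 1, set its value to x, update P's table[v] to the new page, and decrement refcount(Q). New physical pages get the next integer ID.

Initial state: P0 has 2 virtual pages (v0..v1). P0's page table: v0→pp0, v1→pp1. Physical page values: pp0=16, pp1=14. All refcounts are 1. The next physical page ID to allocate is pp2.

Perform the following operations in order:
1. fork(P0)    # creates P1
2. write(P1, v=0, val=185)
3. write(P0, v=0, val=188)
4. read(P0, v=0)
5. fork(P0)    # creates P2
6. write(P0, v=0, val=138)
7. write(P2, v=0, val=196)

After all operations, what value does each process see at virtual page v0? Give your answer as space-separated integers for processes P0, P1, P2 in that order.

Op 1: fork(P0) -> P1. 2 ppages; refcounts: pp0:2 pp1:2
Op 2: write(P1, v0, 185). refcount(pp0)=2>1 -> COPY to pp2. 3 ppages; refcounts: pp0:1 pp1:2 pp2:1
Op 3: write(P0, v0, 188). refcount(pp0)=1 -> write in place. 3 ppages; refcounts: pp0:1 pp1:2 pp2:1
Op 4: read(P0, v0) -> 188. No state change.
Op 5: fork(P0) -> P2. 3 ppages; refcounts: pp0:2 pp1:3 pp2:1
Op 6: write(P0, v0, 138). refcount(pp0)=2>1 -> COPY to pp3. 4 ppages; refcounts: pp0:1 pp1:3 pp2:1 pp3:1
Op 7: write(P2, v0, 196). refcount(pp0)=1 -> write in place. 4 ppages; refcounts: pp0:1 pp1:3 pp2:1 pp3:1
P0: v0 -> pp3 = 138
P1: v0 -> pp2 = 185
P2: v0 -> pp0 = 196

Answer: 138 185 196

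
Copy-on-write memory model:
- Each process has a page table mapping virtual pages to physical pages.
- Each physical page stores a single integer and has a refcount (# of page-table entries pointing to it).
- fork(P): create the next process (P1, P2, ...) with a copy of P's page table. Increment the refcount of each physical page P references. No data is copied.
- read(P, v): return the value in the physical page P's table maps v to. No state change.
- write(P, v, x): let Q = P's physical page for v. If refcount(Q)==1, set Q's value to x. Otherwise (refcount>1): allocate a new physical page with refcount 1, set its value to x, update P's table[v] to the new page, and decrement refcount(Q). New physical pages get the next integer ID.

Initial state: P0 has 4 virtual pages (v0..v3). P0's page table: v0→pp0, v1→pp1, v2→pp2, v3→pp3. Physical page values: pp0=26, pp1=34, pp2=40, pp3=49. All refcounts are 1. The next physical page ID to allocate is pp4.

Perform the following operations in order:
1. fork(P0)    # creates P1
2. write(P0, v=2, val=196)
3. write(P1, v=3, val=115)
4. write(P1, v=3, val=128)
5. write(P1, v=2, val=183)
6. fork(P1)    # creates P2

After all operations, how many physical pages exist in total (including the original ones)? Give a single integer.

Answer: 6

Derivation:
Op 1: fork(P0) -> P1. 4 ppages; refcounts: pp0:2 pp1:2 pp2:2 pp3:2
Op 2: write(P0, v2, 196). refcount(pp2)=2>1 -> COPY to pp4. 5 ppages; refcounts: pp0:2 pp1:2 pp2:1 pp3:2 pp4:1
Op 3: write(P1, v3, 115). refcount(pp3)=2>1 -> COPY to pp5. 6 ppages; refcounts: pp0:2 pp1:2 pp2:1 pp3:1 pp4:1 pp5:1
Op 4: write(P1, v3, 128). refcount(pp5)=1 -> write in place. 6 ppages; refcounts: pp0:2 pp1:2 pp2:1 pp3:1 pp4:1 pp5:1
Op 5: write(P1, v2, 183). refcount(pp2)=1 -> write in place. 6 ppages; refcounts: pp0:2 pp1:2 pp2:1 pp3:1 pp4:1 pp5:1
Op 6: fork(P1) -> P2. 6 ppages; refcounts: pp0:3 pp1:3 pp2:2 pp3:1 pp4:1 pp5:2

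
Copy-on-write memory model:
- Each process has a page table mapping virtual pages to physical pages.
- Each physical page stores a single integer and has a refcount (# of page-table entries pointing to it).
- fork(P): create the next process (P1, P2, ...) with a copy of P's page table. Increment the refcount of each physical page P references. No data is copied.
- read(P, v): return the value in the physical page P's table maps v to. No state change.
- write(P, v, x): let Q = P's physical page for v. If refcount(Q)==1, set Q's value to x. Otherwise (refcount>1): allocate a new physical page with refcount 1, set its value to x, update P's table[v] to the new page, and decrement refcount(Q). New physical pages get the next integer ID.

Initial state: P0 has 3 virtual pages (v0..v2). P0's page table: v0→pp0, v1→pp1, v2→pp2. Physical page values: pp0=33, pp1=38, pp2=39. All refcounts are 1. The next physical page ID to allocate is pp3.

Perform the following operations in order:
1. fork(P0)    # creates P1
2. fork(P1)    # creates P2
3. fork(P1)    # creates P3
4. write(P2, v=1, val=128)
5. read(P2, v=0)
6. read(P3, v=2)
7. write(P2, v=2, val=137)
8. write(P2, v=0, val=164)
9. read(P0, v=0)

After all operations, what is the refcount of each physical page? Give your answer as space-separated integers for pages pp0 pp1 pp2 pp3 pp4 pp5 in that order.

Answer: 3 3 3 1 1 1

Derivation:
Op 1: fork(P0) -> P1. 3 ppages; refcounts: pp0:2 pp1:2 pp2:2
Op 2: fork(P1) -> P2. 3 ppages; refcounts: pp0:3 pp1:3 pp2:3
Op 3: fork(P1) -> P3. 3 ppages; refcounts: pp0:4 pp1:4 pp2:4
Op 4: write(P2, v1, 128). refcount(pp1)=4>1 -> COPY to pp3. 4 ppages; refcounts: pp0:4 pp1:3 pp2:4 pp3:1
Op 5: read(P2, v0) -> 33. No state change.
Op 6: read(P3, v2) -> 39. No state change.
Op 7: write(P2, v2, 137). refcount(pp2)=4>1 -> COPY to pp4. 5 ppages; refcounts: pp0:4 pp1:3 pp2:3 pp3:1 pp4:1
Op 8: write(P2, v0, 164). refcount(pp0)=4>1 -> COPY to pp5. 6 ppages; refcounts: pp0:3 pp1:3 pp2:3 pp3:1 pp4:1 pp5:1
Op 9: read(P0, v0) -> 33. No state change.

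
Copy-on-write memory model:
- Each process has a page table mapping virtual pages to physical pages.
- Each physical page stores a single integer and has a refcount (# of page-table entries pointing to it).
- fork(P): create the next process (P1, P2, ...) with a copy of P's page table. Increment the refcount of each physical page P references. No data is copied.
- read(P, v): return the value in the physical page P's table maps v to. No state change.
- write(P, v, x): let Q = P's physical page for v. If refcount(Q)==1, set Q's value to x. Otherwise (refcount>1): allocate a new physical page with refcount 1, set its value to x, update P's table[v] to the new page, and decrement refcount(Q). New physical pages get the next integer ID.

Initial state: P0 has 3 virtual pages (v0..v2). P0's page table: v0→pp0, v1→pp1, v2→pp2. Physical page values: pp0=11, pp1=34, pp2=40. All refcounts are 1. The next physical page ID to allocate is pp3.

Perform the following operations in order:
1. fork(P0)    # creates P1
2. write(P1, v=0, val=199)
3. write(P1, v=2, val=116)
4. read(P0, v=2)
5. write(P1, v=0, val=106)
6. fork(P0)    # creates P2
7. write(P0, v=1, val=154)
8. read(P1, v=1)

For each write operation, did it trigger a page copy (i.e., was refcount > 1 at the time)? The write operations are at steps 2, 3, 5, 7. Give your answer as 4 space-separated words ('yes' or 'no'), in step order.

Op 1: fork(P0) -> P1. 3 ppages; refcounts: pp0:2 pp1:2 pp2:2
Op 2: write(P1, v0, 199). refcount(pp0)=2>1 -> COPY to pp3. 4 ppages; refcounts: pp0:1 pp1:2 pp2:2 pp3:1
Op 3: write(P1, v2, 116). refcount(pp2)=2>1 -> COPY to pp4. 5 ppages; refcounts: pp0:1 pp1:2 pp2:1 pp3:1 pp4:1
Op 4: read(P0, v2) -> 40. No state change.
Op 5: write(P1, v0, 106). refcount(pp3)=1 -> write in place. 5 ppages; refcounts: pp0:1 pp1:2 pp2:1 pp3:1 pp4:1
Op 6: fork(P0) -> P2. 5 ppages; refcounts: pp0:2 pp1:3 pp2:2 pp3:1 pp4:1
Op 7: write(P0, v1, 154). refcount(pp1)=3>1 -> COPY to pp5. 6 ppages; refcounts: pp0:2 pp1:2 pp2:2 pp3:1 pp4:1 pp5:1
Op 8: read(P1, v1) -> 34. No state change.

yes yes no yes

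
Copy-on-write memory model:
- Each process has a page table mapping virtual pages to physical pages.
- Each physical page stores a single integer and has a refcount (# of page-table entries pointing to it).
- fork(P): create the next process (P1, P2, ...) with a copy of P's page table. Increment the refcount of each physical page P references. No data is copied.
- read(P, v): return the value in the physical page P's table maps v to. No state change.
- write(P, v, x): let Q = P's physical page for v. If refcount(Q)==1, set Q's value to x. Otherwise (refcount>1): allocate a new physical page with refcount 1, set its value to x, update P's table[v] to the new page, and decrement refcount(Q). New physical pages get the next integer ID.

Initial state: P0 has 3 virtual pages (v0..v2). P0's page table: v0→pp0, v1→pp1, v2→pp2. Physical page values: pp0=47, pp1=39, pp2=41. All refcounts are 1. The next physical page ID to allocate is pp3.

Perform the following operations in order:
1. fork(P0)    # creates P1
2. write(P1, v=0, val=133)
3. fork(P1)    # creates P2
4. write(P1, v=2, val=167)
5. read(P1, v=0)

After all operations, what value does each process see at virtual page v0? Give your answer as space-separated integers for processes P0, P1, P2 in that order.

Answer: 47 133 133

Derivation:
Op 1: fork(P0) -> P1. 3 ppages; refcounts: pp0:2 pp1:2 pp2:2
Op 2: write(P1, v0, 133). refcount(pp0)=2>1 -> COPY to pp3. 4 ppages; refcounts: pp0:1 pp1:2 pp2:2 pp3:1
Op 3: fork(P1) -> P2. 4 ppages; refcounts: pp0:1 pp1:3 pp2:3 pp3:2
Op 4: write(P1, v2, 167). refcount(pp2)=3>1 -> COPY to pp4. 5 ppages; refcounts: pp0:1 pp1:3 pp2:2 pp3:2 pp4:1
Op 5: read(P1, v0) -> 133. No state change.
P0: v0 -> pp0 = 47
P1: v0 -> pp3 = 133
P2: v0 -> pp3 = 133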